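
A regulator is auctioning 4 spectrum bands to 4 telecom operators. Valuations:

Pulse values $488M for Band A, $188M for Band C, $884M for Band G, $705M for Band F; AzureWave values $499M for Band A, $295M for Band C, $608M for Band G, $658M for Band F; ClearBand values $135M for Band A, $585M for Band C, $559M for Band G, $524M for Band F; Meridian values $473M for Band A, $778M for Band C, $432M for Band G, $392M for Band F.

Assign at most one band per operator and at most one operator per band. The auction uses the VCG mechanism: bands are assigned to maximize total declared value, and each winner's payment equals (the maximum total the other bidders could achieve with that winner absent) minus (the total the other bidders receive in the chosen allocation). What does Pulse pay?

Efficient allocation: Pulse→Band G ($884M), AzureWave→Band A ($499M), ClearBand→Band F ($524M), Meridian→Band C ($778M); total welfare W = $2685M.
Pulse receives Band G at value $884M, so the others get W − 884 = $1801M.
Without Pulse: best allocation of the remaining 3 bidders over all 4 bands is AzureWave→Band F ($658M), ClearBand→Band G ($559M), Meridian→Band C ($778M), total $1995M.
VCG payment = (others' best without Pulse) − (others' welfare with Pulse) = 1995 − 1801 = $194M.

Pulse pays $194M.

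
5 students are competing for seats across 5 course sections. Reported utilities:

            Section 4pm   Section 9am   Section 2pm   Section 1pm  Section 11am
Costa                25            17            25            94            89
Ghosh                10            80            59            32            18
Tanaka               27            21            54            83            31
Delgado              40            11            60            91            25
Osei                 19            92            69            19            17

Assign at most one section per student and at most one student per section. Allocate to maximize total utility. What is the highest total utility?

Optimal: Costa→Section 11am (89 points), Ghosh→Section 2pm (59 points), Tanaka→Section 1pm (83 points), Delgado→Section 4pm (40 points), Osei→Section 9am (92 points) — total 89+59+83+40+92 = 363 points.
Column-greedy (each section in turn goes to its best remaining student) gives 316 points, worse by 47.
Next-best assignment: Costa→Section 11am, Ghosh→Section 9am, Tanaka→Section 1pm, Delgado→Section 4pm, Osei→Section 2pm = 361 points.
No other one-to-one assignment exceeds 363 points.

Max total: 363 points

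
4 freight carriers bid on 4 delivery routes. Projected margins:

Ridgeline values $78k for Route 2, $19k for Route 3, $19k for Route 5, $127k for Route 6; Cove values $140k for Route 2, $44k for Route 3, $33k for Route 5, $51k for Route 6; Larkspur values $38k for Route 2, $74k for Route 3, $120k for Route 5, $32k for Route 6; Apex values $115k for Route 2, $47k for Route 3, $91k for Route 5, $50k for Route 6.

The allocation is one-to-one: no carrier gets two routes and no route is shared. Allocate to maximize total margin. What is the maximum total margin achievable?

Optimal: Ridgeline→Route 6 ($127k), Cove→Route 2 ($140k), Larkspur→Route 5 ($120k), Apex→Route 3 ($47k) — total 127+140+120+47 = $434k.
Column-greedy (each route in turn goes to its best remaining carrier) gives $432k, worse by 2.
No other one-to-one assignment exceeds $434k.

Max total: $434k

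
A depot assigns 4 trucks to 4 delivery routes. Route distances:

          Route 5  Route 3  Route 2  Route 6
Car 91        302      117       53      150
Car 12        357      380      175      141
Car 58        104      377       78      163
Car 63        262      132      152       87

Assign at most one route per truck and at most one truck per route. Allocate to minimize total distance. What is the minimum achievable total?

Optimal: Car 91→Route 2 (53 km), Car 12→Route 6 (141 km), Car 58→Route 5 (104 km), Car 63→Route 3 (132 km) — total 53+141+104+132 = 430 km.
Next-best assignment: Car 91→Route 3, Car 12→Route 2, Car 58→Route 5, Car 63→Route 6 = 483 km.
Swapping Car 91↔Car 58 (Car 91→Route 5 302 km, Car 58→Route 2 78 km) adds 223.

Minimum total: 430 km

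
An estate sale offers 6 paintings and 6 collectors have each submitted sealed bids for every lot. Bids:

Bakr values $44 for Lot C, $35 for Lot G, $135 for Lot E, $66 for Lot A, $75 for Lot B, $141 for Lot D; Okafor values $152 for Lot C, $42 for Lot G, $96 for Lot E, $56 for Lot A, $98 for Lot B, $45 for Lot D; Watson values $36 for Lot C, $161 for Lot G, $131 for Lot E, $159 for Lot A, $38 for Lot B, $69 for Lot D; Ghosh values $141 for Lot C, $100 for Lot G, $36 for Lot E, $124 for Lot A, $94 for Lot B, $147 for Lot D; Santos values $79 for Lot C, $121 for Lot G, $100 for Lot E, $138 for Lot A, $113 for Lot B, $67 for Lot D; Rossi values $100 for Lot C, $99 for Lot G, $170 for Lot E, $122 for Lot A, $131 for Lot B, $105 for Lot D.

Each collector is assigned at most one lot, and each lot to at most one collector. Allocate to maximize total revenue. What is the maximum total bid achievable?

Maximum total: $864

Optimal: Bakr→Lot E ($135), Okafor→Lot C ($152), Watson→Lot G ($161), Ghosh→Lot D ($147), Santos→Lot A ($138), Rossi→Lot B ($131) — total 135+152+161+147+138+131 = $864.
Max-entry greedy (repeatedly take the single best remaining cell) gives $843, worse by 21.
Swapping Bakr↔Okafor (Bakr→Lot C $44, Okafor→Lot E $96) loses 147.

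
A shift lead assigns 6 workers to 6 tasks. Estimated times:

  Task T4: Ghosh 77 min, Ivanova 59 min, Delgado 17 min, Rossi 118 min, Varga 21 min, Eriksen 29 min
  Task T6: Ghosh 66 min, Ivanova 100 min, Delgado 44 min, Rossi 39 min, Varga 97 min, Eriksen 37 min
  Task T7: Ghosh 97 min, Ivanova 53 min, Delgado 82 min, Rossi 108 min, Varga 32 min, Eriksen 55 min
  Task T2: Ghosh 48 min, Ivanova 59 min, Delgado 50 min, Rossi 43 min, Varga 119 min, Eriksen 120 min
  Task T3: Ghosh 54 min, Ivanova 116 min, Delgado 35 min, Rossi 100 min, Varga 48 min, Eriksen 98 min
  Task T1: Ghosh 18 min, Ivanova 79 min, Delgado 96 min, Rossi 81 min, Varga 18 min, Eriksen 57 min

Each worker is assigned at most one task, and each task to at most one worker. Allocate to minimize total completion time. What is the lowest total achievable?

Minimum total: 207 min

Optimal: Ghosh→Task T1 (18 min), Ivanova→Task T7 (53 min), Delgado→Task T3 (35 min), Rossi→Task T2 (43 min), Varga→Task T4 (21 min), Eriksen→Task T6 (37 min) — total 18+53+35+43+21+37 = 207 min.
Row-greedy (each worker in turn takes its cheapest remaining task) gives 295 min, worse by 88.
Checked against all permutations: 207 min is optimal.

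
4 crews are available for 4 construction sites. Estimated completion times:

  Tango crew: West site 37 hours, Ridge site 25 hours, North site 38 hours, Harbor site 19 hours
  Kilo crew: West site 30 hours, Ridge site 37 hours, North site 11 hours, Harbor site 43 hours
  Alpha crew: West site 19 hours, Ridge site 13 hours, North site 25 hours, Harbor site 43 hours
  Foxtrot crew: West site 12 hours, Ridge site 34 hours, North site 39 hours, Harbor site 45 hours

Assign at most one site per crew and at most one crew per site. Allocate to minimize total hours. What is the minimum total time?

Min total: 55 hours

Optimal: Tango crew→Harbor site (19 hours), Kilo crew→North site (11 hours), Alpha crew→Ridge site (13 hours), Foxtrot crew→West site (12 hours) — total 19+11+13+12 = 55 hours.
Next-best assignment: Tango crew→Harbor site, Kilo crew→North site, Alpha crew→West site, Foxtrot crew→Ridge site = 83 hours.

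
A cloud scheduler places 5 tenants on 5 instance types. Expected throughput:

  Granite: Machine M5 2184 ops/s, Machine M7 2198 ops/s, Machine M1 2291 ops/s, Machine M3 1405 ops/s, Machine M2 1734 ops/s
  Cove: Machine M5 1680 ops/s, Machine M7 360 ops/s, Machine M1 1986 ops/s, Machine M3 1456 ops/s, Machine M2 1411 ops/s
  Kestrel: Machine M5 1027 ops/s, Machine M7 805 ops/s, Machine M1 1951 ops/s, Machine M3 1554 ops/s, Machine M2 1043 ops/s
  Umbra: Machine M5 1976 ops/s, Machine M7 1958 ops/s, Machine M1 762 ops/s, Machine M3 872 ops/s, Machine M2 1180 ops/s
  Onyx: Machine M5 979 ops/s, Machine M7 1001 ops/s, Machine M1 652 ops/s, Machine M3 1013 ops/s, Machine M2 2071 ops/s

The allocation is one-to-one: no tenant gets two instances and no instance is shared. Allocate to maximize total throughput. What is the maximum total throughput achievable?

Max total: 9785 ops/s

Optimal: Granite→Machine M7 (2198 ops/s), Cove→Machine M1 (1986 ops/s), Kestrel→Machine M3 (1554 ops/s), Umbra→Machine M5 (1976 ops/s), Onyx→Machine M2 (2071 ops/s) — total 2198+1986+1554+1976+2071 = 9785 ops/s.
Max-entry greedy (repeatedly take the single best remaining cell) gives 8252 ops/s, worse by 1533.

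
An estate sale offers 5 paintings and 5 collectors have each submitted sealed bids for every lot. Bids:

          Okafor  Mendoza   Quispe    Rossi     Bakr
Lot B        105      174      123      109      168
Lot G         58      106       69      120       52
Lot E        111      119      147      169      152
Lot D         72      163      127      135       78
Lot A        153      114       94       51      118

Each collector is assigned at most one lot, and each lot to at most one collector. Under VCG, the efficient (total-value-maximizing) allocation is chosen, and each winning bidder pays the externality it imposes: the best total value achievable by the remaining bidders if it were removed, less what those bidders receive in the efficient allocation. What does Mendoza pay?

Mendoza pays $29.

Efficient allocation: Okafor→Lot A ($153), Mendoza→Lot D ($163), Quispe→Lot E ($147), Rossi→Lot G ($120), Bakr→Lot B ($168); total welfare W = $751.
Mendoza receives Lot D at value $163, so the others get W − 163 = $588.
Without Mendoza: best allocation of the remaining 4 bidders over all 5 lots is Okafor→Lot A ($153), Quispe→Lot D ($127), Rossi→Lot E ($169), Bakr→Lot B ($168), total $617.
VCG payment = (others' best without Mendoza) − (others' welfare with Mendoza) = 617 − 588 = $29.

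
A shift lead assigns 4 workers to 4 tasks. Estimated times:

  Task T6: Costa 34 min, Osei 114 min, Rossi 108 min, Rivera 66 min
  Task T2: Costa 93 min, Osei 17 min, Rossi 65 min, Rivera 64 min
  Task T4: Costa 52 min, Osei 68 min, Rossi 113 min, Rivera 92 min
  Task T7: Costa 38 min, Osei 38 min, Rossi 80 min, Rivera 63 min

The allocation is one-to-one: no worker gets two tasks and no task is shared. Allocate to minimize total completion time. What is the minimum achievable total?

This is the linear assignment problem.
Optimal: Costa→Task T4 (52 min), Osei→Task T2 (17 min), Rossi→Task T7 (80 min), Rivera→Task T6 (66 min) — total 52+17+80+66 = 215 min.
Row-greedy (each worker in turn takes its cheapest remaining task) gives 223 min, worse by 8.
Next-best assignment: Costa→Task T4, Osei→Task T7, Rossi→Task T2, Rivera→Task T6 = 221 min.
No other one-to-one assignment undercuts 215 min.

Min total: 215 min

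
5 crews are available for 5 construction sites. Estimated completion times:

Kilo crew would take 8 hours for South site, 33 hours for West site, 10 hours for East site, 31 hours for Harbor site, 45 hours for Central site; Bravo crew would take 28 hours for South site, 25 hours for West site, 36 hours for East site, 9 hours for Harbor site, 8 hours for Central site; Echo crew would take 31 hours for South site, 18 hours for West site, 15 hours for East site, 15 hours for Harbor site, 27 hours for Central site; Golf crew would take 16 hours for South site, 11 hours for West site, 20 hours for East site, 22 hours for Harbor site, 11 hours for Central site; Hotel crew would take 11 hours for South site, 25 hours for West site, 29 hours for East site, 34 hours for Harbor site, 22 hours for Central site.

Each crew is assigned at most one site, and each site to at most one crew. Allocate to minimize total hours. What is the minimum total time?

Min total: 55 hours

Optimal: Kilo crew→East site (10 hours), Bravo crew→Central site (8 hours), Echo crew→Harbor site (15 hours), Golf crew→West site (11 hours), Hotel crew→South site (11 hours) — total 10+8+15+11+11 = 55 hours.
Column-greedy (each site in turn goes to its cheapest remaining crew) gives 65 hours, worse by 10.
Next-best assignment: Kilo crew→East site, Bravo crew→Harbor site, Echo crew→West site, Golf crew→Central site, Hotel crew→South site = 59 hours.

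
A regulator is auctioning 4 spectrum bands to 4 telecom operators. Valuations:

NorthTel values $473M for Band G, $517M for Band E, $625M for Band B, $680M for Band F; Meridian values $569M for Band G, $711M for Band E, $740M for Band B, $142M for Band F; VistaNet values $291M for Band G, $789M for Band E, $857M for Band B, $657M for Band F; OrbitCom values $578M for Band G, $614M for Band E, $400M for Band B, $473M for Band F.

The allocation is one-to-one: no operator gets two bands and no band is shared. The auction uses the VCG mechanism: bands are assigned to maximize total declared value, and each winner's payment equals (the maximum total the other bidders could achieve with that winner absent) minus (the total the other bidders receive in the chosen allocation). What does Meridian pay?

Efficient allocation: NorthTel→Band F ($680M), Meridian→Band E ($711M), VistaNet→Band B ($857M), OrbitCom→Band G ($578M); total welfare W = $2826M.
Meridian receives Band E at value $711M, so the others get W − 711 = $2115M.
Without Meridian: best allocation of the remaining 3 bidders over all 4 bands is NorthTel→Band F ($680M), VistaNet→Band B ($857M), OrbitCom→Band E ($614M), total $2151M.
VCG payment = (others' best without Meridian) − (others' welfare with Meridian) = 2151 − 2115 = $36M.

Meridian pays $36M.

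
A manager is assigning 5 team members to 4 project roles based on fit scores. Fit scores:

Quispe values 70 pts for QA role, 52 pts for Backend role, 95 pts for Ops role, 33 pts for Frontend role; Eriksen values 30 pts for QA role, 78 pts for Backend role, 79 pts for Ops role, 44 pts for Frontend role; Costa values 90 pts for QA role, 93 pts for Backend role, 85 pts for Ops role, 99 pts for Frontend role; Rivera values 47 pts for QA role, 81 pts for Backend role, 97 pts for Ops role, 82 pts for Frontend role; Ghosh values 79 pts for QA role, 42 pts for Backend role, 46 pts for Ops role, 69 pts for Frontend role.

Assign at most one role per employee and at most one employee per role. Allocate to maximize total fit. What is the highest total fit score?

Optimal: Ghosh→QA role (79 pts), Rivera→Backend role (81 pts), Quispe→Ops role (95 pts), Costa→Frontend role (99 pts) — total 79+81+95+99 = 354 pts.
Column-greedy (each role in turn goes to its best remaining employee) gives 335 pts, worse by 19.
Swapping Quispe↔Ghosh (Quispe→QA role 70 pts, Ghosh→Ops role 46 pts) loses 58.

Maximum total: 354 pts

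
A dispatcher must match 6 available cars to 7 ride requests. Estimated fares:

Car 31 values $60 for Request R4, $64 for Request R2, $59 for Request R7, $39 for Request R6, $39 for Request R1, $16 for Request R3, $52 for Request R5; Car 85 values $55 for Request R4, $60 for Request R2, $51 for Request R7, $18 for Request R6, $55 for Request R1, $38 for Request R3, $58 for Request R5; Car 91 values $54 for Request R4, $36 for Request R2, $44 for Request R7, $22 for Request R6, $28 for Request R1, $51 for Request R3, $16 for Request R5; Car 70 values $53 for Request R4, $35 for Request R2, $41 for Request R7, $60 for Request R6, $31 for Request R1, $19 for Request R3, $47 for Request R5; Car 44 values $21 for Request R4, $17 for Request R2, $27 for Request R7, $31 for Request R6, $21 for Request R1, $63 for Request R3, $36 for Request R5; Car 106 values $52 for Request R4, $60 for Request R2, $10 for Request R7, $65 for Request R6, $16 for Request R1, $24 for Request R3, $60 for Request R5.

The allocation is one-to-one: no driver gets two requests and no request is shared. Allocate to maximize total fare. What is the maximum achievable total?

Max total: $356

Optimal: Car 31→Request R2 ($64), Car 85→Request R1 ($55), Car 91→Request R4 ($54), Car 70→Request R6 ($60), Car 44→Request R3 ($63), Car 106→Request R5 ($60) — total 64+55+54+60+63+60 = $356.
Column-greedy (each request in turn goes to its best remaining driver) gives $323, worse by 33.
Swapping Car 106↔Car 44 (Car 106→Request R3 $24, Car 44→Request R5 $36) loses 63.
No other one-to-one assignment exceeds $356.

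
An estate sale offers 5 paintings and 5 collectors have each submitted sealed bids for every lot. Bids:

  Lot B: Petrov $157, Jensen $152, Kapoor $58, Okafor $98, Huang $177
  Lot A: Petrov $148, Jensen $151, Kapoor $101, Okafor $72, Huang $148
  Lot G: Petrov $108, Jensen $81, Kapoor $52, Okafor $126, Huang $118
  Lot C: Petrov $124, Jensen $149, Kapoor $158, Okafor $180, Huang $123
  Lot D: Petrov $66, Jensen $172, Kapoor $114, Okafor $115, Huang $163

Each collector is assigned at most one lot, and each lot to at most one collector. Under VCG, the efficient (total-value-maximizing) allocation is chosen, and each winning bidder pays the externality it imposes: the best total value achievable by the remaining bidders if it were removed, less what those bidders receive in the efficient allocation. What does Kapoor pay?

Efficient allocation: Petrov→Lot A ($148), Jensen→Lot D ($172), Kapoor→Lot C ($158), Okafor→Lot G ($126), Huang→Lot B ($177); total welfare W = $781.
Kapoor receives Lot C at value $158, so the others get W − 158 = $623.
Without Kapoor: best allocation of the remaining 4 bidders over all 5 lots is Petrov→Lot A ($148), Jensen→Lot D ($172), Okafor→Lot C ($180), Huang→Lot B ($177), total $677.
VCG payment = (others' best without Kapoor) − (others' welfare with Kapoor) = 677 − 623 = $54.

Kapoor pays $54.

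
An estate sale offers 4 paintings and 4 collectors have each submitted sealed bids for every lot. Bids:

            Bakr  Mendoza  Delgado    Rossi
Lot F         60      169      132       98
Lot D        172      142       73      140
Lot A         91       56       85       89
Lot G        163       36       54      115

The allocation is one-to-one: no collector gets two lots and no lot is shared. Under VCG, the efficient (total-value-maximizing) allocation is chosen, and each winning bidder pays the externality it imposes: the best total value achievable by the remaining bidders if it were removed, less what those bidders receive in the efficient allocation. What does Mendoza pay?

Efficient allocation: Bakr→Lot G ($163), Mendoza→Lot F ($169), Delgado→Lot A ($85), Rossi→Lot D ($140); total welfare W = $557.
Mendoza receives Lot F at value $169, so the others get W − 169 = $388.
Without Mendoza: best allocation of the remaining 3 bidders over all 4 lots is Bakr→Lot G ($163), Delgado→Lot F ($132), Rossi→Lot D ($140), total $435.
VCG payment = (others' best without Mendoza) − (others' welfare with Mendoza) = 435 − 388 = $47.

Mendoza pays $47.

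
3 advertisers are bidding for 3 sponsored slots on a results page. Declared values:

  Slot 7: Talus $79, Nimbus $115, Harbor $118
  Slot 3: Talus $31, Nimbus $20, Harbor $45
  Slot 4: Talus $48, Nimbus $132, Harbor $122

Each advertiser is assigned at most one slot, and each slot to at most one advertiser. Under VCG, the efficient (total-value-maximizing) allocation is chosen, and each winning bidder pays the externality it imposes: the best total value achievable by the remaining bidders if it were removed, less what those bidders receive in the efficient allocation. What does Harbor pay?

Efficient allocation: Talus→Slot 3 ($31), Nimbus→Slot 4 ($132), Harbor→Slot 7 ($118); total welfare W = $281.
Harbor receives Slot 7 at value $118, so the others get W − 118 = $163.
Without Harbor: best allocation of the remaining 2 bidders over all 3 slots is Talus→Slot 7 ($79), Nimbus→Slot 4 ($132), total $211.
VCG payment = (others' best without Harbor) − (others' welfare with Harbor) = 211 − 163 = $48.

Harbor pays $48.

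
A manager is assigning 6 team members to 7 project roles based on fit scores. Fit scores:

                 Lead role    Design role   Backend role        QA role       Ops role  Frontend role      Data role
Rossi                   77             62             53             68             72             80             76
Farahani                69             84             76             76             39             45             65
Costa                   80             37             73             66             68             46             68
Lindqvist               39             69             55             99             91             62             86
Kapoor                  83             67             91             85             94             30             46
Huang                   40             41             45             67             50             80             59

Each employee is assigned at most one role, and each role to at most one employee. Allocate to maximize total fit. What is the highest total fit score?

Optimal: Rossi→Data role (76 pts), Farahani→Design role (84 pts), Costa→Lead role (80 pts), Lindqvist→QA role (99 pts), Kapoor→Ops role (94 pts), Huang→Frontend role (80 pts) — total 76+84+80+99+94+80 = 513 pts.
Column-greedy (each role in turn goes to its best remaining employee) gives 491 pts, worse by 22.
Swapping Rossi↔Farahani (Rossi→Design role 62 pts, Farahani→Data role 65 pts) loses 33.

Max total: 513 pts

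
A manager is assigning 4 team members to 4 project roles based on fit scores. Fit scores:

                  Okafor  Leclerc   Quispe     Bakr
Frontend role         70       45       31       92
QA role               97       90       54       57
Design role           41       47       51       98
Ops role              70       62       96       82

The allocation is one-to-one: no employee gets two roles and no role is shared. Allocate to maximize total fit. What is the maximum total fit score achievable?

Treat this as an assignment problem: match each employee to one role.
Optimal: Okafor→Frontend role (70 pts), Leclerc→QA role (90 pts), Quispe→Ops role (96 pts), Bakr→Design role (98 pts) — total 70+90+96+98 = 354 pts.
Row-greedy (each employee in turn takes its best remaining role) gives 302 pts, worse by 52.

Max total: 354 pts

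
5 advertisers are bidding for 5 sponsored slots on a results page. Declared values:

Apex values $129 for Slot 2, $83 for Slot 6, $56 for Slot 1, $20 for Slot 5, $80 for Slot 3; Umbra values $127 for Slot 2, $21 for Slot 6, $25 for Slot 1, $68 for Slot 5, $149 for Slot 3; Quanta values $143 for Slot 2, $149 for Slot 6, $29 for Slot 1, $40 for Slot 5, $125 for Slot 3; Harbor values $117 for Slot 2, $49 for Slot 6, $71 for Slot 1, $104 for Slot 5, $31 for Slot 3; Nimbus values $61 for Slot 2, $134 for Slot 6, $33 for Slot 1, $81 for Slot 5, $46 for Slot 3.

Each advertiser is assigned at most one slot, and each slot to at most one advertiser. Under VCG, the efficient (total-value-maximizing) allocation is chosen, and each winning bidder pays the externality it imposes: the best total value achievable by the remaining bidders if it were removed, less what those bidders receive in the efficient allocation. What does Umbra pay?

Umbra pays $55.

Efficient allocation: Apex→Slot 1 ($56), Umbra→Slot 3 ($149), Quanta→Slot 2 ($143), Harbor→Slot 5 ($104), Nimbus→Slot 6 ($134); total welfare W = $586.
Umbra receives Slot 3 at value $149, so the others get W − 149 = $437.
Without Umbra: best allocation of the remaining 4 bidders over all 5 slots is Apex→Slot 2 ($129), Quanta→Slot 3 ($125), Harbor→Slot 5 ($104), Nimbus→Slot 6 ($134), total $492.
VCG payment = (others' best without Umbra) − (others' welfare with Umbra) = 492 − 437 = $55.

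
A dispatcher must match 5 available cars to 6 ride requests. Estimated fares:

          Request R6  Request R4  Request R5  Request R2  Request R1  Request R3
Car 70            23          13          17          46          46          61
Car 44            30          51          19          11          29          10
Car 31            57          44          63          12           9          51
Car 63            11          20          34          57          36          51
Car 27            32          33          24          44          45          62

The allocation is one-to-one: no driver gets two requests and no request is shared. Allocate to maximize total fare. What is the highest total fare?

Maximum total: $279

Treat this as an assignment problem: match each driver to one request.
Optimal: Car 70→Request R1 ($46), Car 44→Request R4 ($51), Car 31→Request R5 ($63), Car 63→Request R2 ($57), Car 27→Request R3 ($62) — total 46+51+63+57+62 = $279.
Column-greedy (each request in turn goes to its best remaining driver) gives $233, worse by 46.
Swapping Car 63↔Car 31 (Car 63→Request R5 $34, Car 31→Request R2 $12) loses 74.
No other one-to-one assignment exceeds $279.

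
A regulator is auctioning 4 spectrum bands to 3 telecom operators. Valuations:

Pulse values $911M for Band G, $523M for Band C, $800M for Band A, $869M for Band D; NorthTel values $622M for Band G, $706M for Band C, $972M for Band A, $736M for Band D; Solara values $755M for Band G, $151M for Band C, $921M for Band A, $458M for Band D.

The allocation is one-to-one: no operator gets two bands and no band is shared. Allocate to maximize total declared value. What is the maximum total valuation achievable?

Max total: $2596M

Optimal: Pulse→Band D ($869M), NorthTel→Band A ($972M), Solara→Band G ($755M) — total 869+972+755 = $2596M.
Row-greedy (each operator in turn takes its best remaining band) gives $2341M, worse by 255.
Next-best assignment: Pulse→Band G, NorthTel→Band D, Solara→Band A = $2568M.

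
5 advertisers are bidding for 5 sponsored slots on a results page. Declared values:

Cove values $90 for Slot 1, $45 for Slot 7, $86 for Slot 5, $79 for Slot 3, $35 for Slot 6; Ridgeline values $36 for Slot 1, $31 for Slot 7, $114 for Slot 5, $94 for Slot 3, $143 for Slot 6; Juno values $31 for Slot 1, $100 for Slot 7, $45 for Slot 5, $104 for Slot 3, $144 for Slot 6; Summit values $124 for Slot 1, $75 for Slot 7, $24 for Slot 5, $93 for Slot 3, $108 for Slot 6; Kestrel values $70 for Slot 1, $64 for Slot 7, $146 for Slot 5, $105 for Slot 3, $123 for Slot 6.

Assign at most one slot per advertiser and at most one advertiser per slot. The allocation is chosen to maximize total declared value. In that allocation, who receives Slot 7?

Juno receives Slot 7.

This is a one-to-one assignment (maximum-weight bipartite matching).
Optimal: Cove→Slot 3 ($79), Ridgeline→Slot 6 ($143), Juno→Slot 7 ($100), Summit→Slot 1 ($124), Kestrel→Slot 5 ($146) — total 79+143+100+124+146 = $592.
Row-greedy (each advertiser in turn takes its best remaining slot) gives $558, worse by 34.
Next-best assignment: Cove→Slot 1, Ridgeline→Slot 6, Juno→Slot 7, Summit→Slot 3, Kestrel→Slot 5 = $572.
Every other assignment is strictly worse.
Juno's own top slot is Slot 6 ($144), but forcing Juno→Slot 6 and reassigning the rest optimally gives only $553 — worse by 39.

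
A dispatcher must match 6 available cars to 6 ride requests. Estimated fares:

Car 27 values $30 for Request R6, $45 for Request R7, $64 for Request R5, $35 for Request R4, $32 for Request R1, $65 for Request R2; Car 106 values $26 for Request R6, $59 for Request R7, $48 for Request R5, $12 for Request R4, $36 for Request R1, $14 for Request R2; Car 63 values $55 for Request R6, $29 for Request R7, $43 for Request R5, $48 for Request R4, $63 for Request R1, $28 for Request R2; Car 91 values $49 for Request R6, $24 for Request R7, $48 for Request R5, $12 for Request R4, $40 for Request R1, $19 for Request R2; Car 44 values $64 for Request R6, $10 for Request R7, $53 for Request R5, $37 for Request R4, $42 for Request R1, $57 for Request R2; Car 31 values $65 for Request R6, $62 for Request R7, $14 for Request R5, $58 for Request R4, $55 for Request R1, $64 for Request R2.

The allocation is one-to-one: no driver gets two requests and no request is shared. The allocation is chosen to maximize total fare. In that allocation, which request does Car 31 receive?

Optimal: Car 27→Request R2 ($65), Car 106→Request R7 ($59), Car 63→Request R1 ($63), Car 91→Request R5 ($48), Car 44→Request R6 ($64), Car 31→Request R4 ($58) — total 65+59+63+48+64+58 = $357.
Row-greedy (each driver in turn takes its best remaining request) gives $347, worse by 10.
Swapping Car 44↔Car 91 (Car 44→Request R5 $53, Car 91→Request R6 $49) loses 10.
Every other assignment is strictly worse.
Car 31's own top request is Request R6 ($65), but forcing Car 31→Request R6 and reassigning the rest optimally gives only $337 — worse by 20.

Car 31 receives Request R4.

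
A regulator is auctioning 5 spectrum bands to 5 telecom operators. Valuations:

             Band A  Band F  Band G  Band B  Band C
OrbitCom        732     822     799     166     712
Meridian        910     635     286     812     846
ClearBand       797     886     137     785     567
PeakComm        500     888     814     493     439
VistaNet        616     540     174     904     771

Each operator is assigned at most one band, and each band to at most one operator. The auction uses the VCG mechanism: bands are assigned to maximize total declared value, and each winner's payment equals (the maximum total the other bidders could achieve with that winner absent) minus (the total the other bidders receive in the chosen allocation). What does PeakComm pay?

Efficient allocation: OrbitCom→Band G ($799M), Meridian→Band C ($846M), ClearBand→Band A ($797M), PeakComm→Band F ($888M), VistaNet→Band B ($904M); total welfare W = $4234M.
PeakComm receives Band F at value $888M, so the others get W − 888 = $3346M.
Without PeakComm: best allocation of the remaining 4 bidders over all 5 bands is OrbitCom→Band G ($799M), Meridian→Band A ($910M), ClearBand→Band F ($886M), VistaNet→Band B ($904M), total $3499M.
VCG payment = (others' best without PeakComm) − (others' welfare with PeakComm) = 3499 − 3346 = $153M.

PeakComm pays $153M.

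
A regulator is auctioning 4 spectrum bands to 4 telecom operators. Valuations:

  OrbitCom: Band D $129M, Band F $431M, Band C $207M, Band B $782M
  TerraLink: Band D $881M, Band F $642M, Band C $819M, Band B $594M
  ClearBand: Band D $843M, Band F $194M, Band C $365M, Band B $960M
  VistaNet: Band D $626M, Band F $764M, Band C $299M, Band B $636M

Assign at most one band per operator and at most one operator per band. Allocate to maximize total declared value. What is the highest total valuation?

Max total: $3208M

This is a one-to-one assignment (maximum-weight bipartite matching).
Optimal: OrbitCom→Band B ($782M), TerraLink→Band C ($819M), ClearBand→Band D ($843M), VistaNet→Band F ($764M) — total 782+819+843+764 = $3208M.
Row-greedy (each operator in turn takes its best remaining band) gives $2792M, worse by 416.
Next-best assignment: OrbitCom→Band F, TerraLink→Band C, ClearBand→Band B, VistaNet→Band D = $2836M.
Every other assignment is strictly worse.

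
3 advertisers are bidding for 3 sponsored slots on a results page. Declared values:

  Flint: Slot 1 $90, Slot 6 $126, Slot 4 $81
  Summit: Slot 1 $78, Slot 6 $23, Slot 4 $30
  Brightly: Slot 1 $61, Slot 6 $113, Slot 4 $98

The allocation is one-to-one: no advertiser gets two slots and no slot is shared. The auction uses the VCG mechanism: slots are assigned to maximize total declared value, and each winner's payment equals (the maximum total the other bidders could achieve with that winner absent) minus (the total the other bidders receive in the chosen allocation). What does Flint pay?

Flint pays $15.

Efficient allocation: Flint→Slot 6 ($126), Summit→Slot 1 ($78), Brightly→Slot 4 ($98); total welfare W = $302.
Flint receives Slot 6 at value $126, so the others get W − 126 = $176.
Without Flint: best allocation of the remaining 2 bidders over all 3 slots is Summit→Slot 1 ($78), Brightly→Slot 6 ($113), total $191.
VCG payment = (others' best without Flint) − (others' welfare with Flint) = 191 − 176 = $15.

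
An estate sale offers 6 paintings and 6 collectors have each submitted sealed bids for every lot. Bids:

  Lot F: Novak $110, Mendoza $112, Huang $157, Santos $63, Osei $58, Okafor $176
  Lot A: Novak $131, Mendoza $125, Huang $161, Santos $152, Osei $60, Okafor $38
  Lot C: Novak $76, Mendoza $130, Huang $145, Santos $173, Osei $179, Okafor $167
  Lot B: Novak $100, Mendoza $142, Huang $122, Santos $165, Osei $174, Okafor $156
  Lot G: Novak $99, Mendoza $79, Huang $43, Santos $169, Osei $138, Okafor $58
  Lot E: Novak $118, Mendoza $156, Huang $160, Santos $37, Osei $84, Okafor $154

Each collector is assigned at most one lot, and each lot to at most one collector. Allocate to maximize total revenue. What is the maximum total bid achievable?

Max total: $957

Optimal: Novak→Lot A ($131), Mendoza→Lot B ($142), Huang→Lot E ($160), Santos→Lot G ($169), Osei→Lot C ($179), Okafor→Lot F ($176) — total 131+142+160+169+179+176 = $957.
Checked against all permutations: $957 is optimal.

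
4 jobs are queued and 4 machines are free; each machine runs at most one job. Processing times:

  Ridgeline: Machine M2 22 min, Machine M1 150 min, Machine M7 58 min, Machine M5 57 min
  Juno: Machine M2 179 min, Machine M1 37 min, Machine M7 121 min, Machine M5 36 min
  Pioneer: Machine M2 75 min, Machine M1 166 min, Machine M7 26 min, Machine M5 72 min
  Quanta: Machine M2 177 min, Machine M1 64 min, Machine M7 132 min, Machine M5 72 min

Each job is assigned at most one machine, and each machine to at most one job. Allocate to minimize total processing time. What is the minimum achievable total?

This is a one-to-one assignment (minimum-cost bipartite matching).
Optimal: Ridgeline→Machine M2 (22 min), Juno→Machine M5 (36 min), Pioneer→Machine M7 (26 min), Quanta→Machine M1 (64 min) — total 22+36+26+64 = 148 min.
Column-greedy (each machine in turn goes to its cheapest remaining job) gives 157 min, worse by 9.
Swapping Quanta↔Juno (Quanta→Machine M5 72 min, Juno→Machine M1 37 min) adds 9.
No other one-to-one assignment undercuts 148 min.

Minimum total: 148 min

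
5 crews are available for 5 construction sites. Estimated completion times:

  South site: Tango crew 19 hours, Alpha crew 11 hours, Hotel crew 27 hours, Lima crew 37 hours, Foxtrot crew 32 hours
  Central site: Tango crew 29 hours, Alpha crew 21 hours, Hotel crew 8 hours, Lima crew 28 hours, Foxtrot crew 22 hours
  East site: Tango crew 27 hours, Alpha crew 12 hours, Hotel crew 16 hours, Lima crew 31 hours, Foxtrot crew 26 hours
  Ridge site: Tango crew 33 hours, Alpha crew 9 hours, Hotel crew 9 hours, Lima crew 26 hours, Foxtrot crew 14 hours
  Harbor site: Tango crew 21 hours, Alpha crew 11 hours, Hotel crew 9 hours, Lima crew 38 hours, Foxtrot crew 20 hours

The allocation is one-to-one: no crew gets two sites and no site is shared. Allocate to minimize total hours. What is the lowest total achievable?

Minimum total: 82 hours

Optimal: Tango crew→South site (19 hours), Alpha crew→East site (12 hours), Hotel crew→Harbor site (9 hours), Lima crew→Central site (28 hours), Foxtrot crew→Ridge site (14 hours) — total 19+12+9+28+14 = 82 hours.
Swapping Tango crew↔Foxtrot crew (Tango crew→Ridge site 33 hours, Foxtrot crew→South site 32 hours) adds 32.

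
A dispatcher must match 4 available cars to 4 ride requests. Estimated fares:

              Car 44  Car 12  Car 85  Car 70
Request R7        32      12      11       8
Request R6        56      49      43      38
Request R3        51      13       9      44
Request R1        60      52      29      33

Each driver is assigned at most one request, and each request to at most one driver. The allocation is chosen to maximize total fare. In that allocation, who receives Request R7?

Car 44 receives Request R7.

Treat this as an assignment problem: match each driver to one request.
Optimal: Car 44→Request R7 ($32), Car 12→Request R1 ($52), Car 85→Request R6 ($43), Car 70→Request R3 ($44) — total 32+52+43+44 = $171.
Checked against all permutations: $171 is optimal.
Car 44's own top request is Request R1 ($60), but forcing Car 44→Request R1 and reassigning the rest optimally gives only $164 — worse by 7.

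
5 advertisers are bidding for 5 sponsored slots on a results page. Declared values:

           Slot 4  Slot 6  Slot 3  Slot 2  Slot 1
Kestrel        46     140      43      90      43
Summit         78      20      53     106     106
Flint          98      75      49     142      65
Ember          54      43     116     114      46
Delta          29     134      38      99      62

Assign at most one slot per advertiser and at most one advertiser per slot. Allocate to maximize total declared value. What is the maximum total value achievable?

Maximum total: $559

Treat this as an assignment problem: match each advertiser to one slot.
Optimal: Kestrel→Slot 6 ($140), Summit→Slot 1 ($106), Flint→Slot 4 ($98), Ember→Slot 3 ($116), Delta→Slot 2 ($99) — total 140+106+98+116+99 = $559.
No other one-to-one assignment exceeds $559.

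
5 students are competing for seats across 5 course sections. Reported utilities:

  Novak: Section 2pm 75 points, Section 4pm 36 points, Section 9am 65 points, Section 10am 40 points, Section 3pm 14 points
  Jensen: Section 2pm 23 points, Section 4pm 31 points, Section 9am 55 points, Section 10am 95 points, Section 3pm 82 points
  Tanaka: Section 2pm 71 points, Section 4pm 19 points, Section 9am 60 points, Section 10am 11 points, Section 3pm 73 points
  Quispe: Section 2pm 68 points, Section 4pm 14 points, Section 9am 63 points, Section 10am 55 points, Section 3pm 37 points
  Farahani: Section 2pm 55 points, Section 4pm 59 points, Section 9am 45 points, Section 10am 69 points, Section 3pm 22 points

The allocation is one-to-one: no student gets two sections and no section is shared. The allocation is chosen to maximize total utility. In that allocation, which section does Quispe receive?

Quispe receives Section 9am.

Optimal: Novak→Section 2pm (75 points), Jensen→Section 10am (95 points), Tanaka→Section 3pm (73 points), Quispe→Section 9am (63 points), Farahani→Section 4pm (59 points) — total 75+95+73+63+59 = 365 points.
Every other assignment is strictly worse.
Quispe's own top section is Section 2pm (68 points), but forcing Quispe→Section 2pm and reassigning the rest optimally gives only 360 points — worse by 5.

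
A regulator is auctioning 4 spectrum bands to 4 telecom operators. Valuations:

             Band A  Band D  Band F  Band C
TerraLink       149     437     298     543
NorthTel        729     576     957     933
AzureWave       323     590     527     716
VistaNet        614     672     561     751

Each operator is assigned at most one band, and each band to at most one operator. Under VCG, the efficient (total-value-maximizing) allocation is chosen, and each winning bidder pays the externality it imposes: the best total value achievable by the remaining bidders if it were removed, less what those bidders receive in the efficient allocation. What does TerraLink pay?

TerraLink pays $58M.

Efficient allocation: TerraLink→Band D ($437M), NorthTel→Band F ($957M), AzureWave→Band C ($716M), VistaNet→Band A ($614M); total welfare W = $2724M.
TerraLink receives Band D at value $437M, so the others get W − 437 = $2287M.
Without TerraLink: best allocation of the remaining 3 bidders over all 4 bands is NorthTel→Band F ($957M), AzureWave→Band C ($716M), VistaNet→Band D ($672M), total $2345M.
VCG payment = (others' best without TerraLink) − (others' welfare with TerraLink) = 2345 − 2287 = $58M.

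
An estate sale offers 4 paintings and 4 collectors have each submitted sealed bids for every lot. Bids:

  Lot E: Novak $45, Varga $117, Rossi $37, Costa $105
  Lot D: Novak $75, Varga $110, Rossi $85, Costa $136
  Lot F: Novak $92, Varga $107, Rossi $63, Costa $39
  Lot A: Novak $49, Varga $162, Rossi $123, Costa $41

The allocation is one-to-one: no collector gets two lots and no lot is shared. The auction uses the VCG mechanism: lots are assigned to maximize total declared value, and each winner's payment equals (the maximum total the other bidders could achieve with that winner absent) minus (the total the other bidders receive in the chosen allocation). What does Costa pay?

Efficient allocation: Novak→Lot F ($92), Varga→Lot E ($117), Rossi→Lot A ($123), Costa→Lot D ($136); total welfare W = $468.
Costa receives Lot D at value $136, so the others get W − 136 = $332.
Without Costa: best allocation of the remaining 3 bidders over all 4 lots is Novak→Lot F ($92), Varga→Lot A ($162), Rossi→Lot D ($85), total $339.
VCG payment = (others' best without Costa) − (others' welfare with Costa) = 339 − 332 = $7.

Costa pays $7.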